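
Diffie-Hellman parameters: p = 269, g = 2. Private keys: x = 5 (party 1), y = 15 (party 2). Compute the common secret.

259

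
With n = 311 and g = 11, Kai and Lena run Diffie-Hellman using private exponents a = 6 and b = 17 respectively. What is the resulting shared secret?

Kai sends A = g^a mod n = 11^6 mod 311.
11^1 ≡ 11 (mod 311)
11^2 = (11^1)^2 ≡ 11^2 = 121 ≡ 121 (mod 311)
11^4 = (11^2)^2 ≡ 121^2 = 14641 ≡ 24 (mod 311)
11^6 = 11^4 · 11^2 ≡ 24 · 121 ≡ 105 (mod 311).
So A = 105. Lena then computes K = A^b mod n = 105^17 mod 311.
105^1 ≡ 105 (mod 311)
105^2 = (105^1)^2 ≡ 105^2 = 11025 ≡ 140 (mod 311)
105^4 = (105^2)^2 ≡ 140^2 = 19600 ≡ 7 (mod 311)
105^8 = (105^4)^2 ≡ 7^2 = 49 ≡ 49 (mod 311)
105^16 = (105^8)^2 ≡ 49^2 = 2401 ≡ 224 (mod 311)
105^17 = 105^16 · 105^1 ≡ 224 · 105 ≡ 195 (mod 311).

195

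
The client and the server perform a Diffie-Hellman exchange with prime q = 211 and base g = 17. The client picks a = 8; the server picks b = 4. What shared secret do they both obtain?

49

The client sends A = g^a mod q = 17^8 mod 211.
17^1 ≡ 17 (mod 211)
17^2 = (17^1)^2 ≡ 17^2 = 289 ≡ 78 (mod 211)
17^4 = (17^2)^2 ≡ 78^2 = 6084 ≡ 176 (mod 211)
17^8 = (17^4)^2 ≡ 176^2 = 30976 ≡ 170 (mod 211)
So A = 170. The server then computes K = A^b mod q = 170^4 mod 211.
170^1 ≡ 170 (mod 211)
170^2 = (170^1)^2 ≡ 170^2 = 28900 ≡ 204 (mod 211)
170^4 = (170^2)^2 ≡ 204^2 = 41616 ≡ 49 (mod 211)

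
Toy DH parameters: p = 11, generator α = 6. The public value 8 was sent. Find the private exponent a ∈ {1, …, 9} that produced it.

7

Try successive powers of 6 modulo 11:
6^1 ≡ 6
6^2 ≡ 3
6^3 ≡ 7
6^4 ≡ 9
6^5 ≡ 10
6^6 ≡ 5
6^7 ≡ 8
Found: a = 7.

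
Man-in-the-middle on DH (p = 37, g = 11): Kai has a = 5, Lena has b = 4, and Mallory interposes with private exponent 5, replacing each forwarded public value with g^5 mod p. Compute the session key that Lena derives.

Lena receives Mallory's public value M = 11^5 mod 37 instead of the honest one.
11^1 ≡ 11 (mod 37)
11^2 = (11^1)^2 ≡ 11^2 = 121 ≡ 10 (mod 37)
11^4 = (11^2)^2 ≡ 10^2 = 100 ≡ 26 (mod 37)
11^5 = 11^4 · 11^1 ≡ 26 · 11 ≡ 27 (mod 37).
So M = 27. Lena computes K = M^4 mod 37.
27^1 ≡ 27 (mod 37)
27^2 = (27^1)^2 ≡ 27^2 = 729 ≡ 26 (mod 37)
27^4 = (27^2)^2 ≡ 26^2 = 676 ≡ 10 (mod 37)

10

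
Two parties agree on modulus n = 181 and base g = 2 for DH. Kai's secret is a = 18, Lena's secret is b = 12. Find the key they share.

Kai sends A = g^a mod n = 2^18 mod 181.
2^1 ≡ 2 (mod 181)
2^2 = (2^1)^2 ≡ 2^2 = 4 ≡ 4 (mod 181)
2^4 = (2^2)^2 ≡ 4^2 = 16 ≡ 16 (mod 181)
2^8 = (2^4)^2 ≡ 16^2 = 256 ≡ 75 (mod 181)
2^16 = (2^8)^2 ≡ 75^2 = 5625 ≡ 14 (mod 181)
2^18 = 2^16 · 2^2 ≡ 14 · 4 ≡ 56 (mod 181).
So A = 56. Lena then computes K = A^b mod n = 56^12 mod 181.
56^1 ≡ 56 (mod 181)
56^2 = (56^1)^2 ≡ 56^2 = 3136 ≡ 59 (mod 181)
56^4 = (56^2)^2 ≡ 59^2 = 3481 ≡ 42 (mod 181)
56^8 = (56^4)^2 ≡ 42^2 = 1764 ≡ 135 (mod 181)
56^12 = 56^8 · 56^4 ≡ 135 · 42 ≡ 59 (mod 181).

59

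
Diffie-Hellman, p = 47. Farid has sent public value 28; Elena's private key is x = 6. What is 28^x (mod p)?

9

Shared key K = 28^6 mod 47.
28^1 ≡ 28 (mod 47)
28^2 = (28^1)^2 ≡ 28^2 = 784 ≡ 32 (mod 47)
28^4 = (28^2)^2 ≡ 32^2 = 1024 ≡ 37 (mod 47)
28^6 = 28^4 · 28^2 ≡ 37 · 32 ≡ 9 (mod 47).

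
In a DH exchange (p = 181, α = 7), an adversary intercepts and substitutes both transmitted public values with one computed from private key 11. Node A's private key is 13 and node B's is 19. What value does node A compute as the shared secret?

26

Node A receives an adversary's public value M = 7^11 mod 181 instead of the honest one.
7^1 ≡ 7 (mod 181)
7^2 = (7^1)^2 ≡ 7^2 = 49 ≡ 49 (mod 181)
7^4 = (7^2)^2 ≡ 49^2 = 2401 ≡ 48 (mod 181)
7^8 = (7^4)^2 ≡ 48^2 = 2304 ≡ 132 (mod 181)
7^11 = 7^8 · 7^2 · 7^1 ≡ 132 · 49 · 7 ≡ 26 (mod 181).
So M = 26. Node A computes K = M^13 mod 181.
26^1 ≡ 26 (mod 181)
26^2 = (26^1)^2 ≡ 26^2 = 676 ≡ 133 (mod 181)
26^4 = (26^2)^2 ≡ 133^2 = 17689 ≡ 132 (mod 181)
26^8 = (26^4)^2 ≡ 132^2 = 17424 ≡ 48 (mod 181)
26^13 = 26^8 · 26^4 · 26^1 ≡ 48 · 132 · 26 ≡ 26 (mod 181).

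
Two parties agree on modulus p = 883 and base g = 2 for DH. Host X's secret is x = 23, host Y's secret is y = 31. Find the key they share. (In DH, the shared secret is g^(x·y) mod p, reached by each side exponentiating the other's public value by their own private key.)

Host Y sends B = g^y mod p = 2^31 mod 883.
2^1 ≡ 2 (mod 883)
2^2 = (2^1)^2 ≡ 2^2 = 4 ≡ 4 (mod 883)
2^4 = (2^2)^2 ≡ 4^2 = 16 ≡ 16 (mod 883)
2^8 = (2^4)^2 ≡ 16^2 = 256 ≡ 256 (mod 883)
2^16 = (2^8)^2 ≡ 256^2 = 65536 ≡ 194 (mod 883)
2^31 = 2^16 · 2^8 · 2^4 · 2^2 · 2^1 ≡ 194 · 256 · 16 · 4 · 2 ≡ 275 (mod 883).
So B = 275. Host X then computes K = B^x mod p = 275^23 mod 883.
275^1 ≡ 275 (mod 883)
275^2 = (275^1)^2 ≡ 275^2 = 75625 ≡ 570 (mod 883)
275^4 = (275^2)^2 ≡ 570^2 = 324900 ≡ 839 (mod 883)
275^8 = (275^4)^2 ≡ 839^2 = 703921 ≡ 170 (mod 883)
275^16 = (275^8)^2 ≡ 170^2 = 28900 ≡ 644 (mod 883)
275^23 = 275^16 · 275^4 · 275^2 · 275^1 ≡ 644 · 839 · 570 · 275 ≡ 366 (mod 883).

366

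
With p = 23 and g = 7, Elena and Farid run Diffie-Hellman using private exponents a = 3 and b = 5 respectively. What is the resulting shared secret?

Elena sends A = g^a mod p = 7^3 mod 23.
7^1 ≡ 7 (mod 23)
7^2 = (7^1)^2 ≡ 7^2 = 49 ≡ 3 (mod 23)
7^3 = 7^2 · 7^1 ≡ 3 · 7 ≡ 21 (mod 23).
So A = 21. Farid then computes K = A^b mod p = 21^5 mod 23.
21^1 ≡ 21 (mod 23)
21^2 = (21^1)^2 ≡ 21^2 = 441 ≡ 4 (mod 23)
21^4 = (21^2)^2 ≡ 4^2 = 16 ≡ 16 (mod 23)
21^5 = 21^4 · 21^1 ≡ 16 · 21 ≡ 14 (mod 23).

14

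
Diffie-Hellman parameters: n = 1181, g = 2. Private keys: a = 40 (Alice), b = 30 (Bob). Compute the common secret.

1029

Alice sends A = g^a mod n = 2^40 mod 1181.
2^1 ≡ 2 (mod 1181)
2^2 = (2^1)^2 ≡ 2^2 = 4 ≡ 4 (mod 1181)
2^4 = (2^2)^2 ≡ 4^2 = 16 ≡ 16 (mod 1181)
2^8 = (2^4)^2 ≡ 16^2 = 256 ≡ 256 (mod 1181)
2^16 = (2^8)^2 ≡ 256^2 = 65536 ≡ 581 (mod 1181)
2^32 = (2^16)^2 ≡ 581^2 = 337561 ≡ 976 (mod 1181)
2^40 = 2^32 · 2^8 ≡ 976 · 256 ≡ 665 (mod 1181).
So A = 665. Bob then computes K = A^b mod n = 665^30 mod 1181.
665^1 ≡ 665 (mod 1181)
665^2 = (665^1)^2 ≡ 665^2 = 442225 ≡ 531 (mod 1181)
665^4 = (665^2)^2 ≡ 531^2 = 281961 ≡ 883 (mod 1181)
665^8 = (665^4)^2 ≡ 883^2 = 779689 ≡ 229 (mod 1181)
665^16 = (665^8)^2 ≡ 229^2 = 52441 ≡ 477 (mod 1181)
665^30 = 665^16 · 665^8 · 665^4 · 665^2 ≡ 477 · 229 · 883 · 531 ≡ 1029 (mod 1181).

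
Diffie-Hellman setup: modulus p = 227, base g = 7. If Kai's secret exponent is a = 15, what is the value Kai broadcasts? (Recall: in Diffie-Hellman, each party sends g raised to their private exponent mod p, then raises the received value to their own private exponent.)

48

Public value = 7^15 mod 227.
7^1 ≡ 7 (mod 227)
7^2 = (7^1)^2 ≡ 7^2 = 49 ≡ 49 (mod 227)
7^4 = (7^2)^2 ≡ 49^2 = 2401 ≡ 131 (mod 227)
7^8 = (7^4)^2 ≡ 131^2 = 17161 ≡ 136 (mod 227)
7^15 = 7^8 · 7^4 · 7^2 · 7^1 ≡ 136 · 131 · 49 · 7 ≡ 48 (mod 227).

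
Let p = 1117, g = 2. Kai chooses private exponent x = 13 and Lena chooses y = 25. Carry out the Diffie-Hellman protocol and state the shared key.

Kai sends A = g^x mod p = 2^13 mod 1117.
2^1 ≡ 2 (mod 1117)
2^2 = (2^1)^2 ≡ 2^2 = 4 ≡ 4 (mod 1117)
2^4 = (2^2)^2 ≡ 4^2 = 16 ≡ 16 (mod 1117)
2^8 = (2^4)^2 ≡ 16^2 = 256 ≡ 256 (mod 1117)
2^13 = 2^8 · 2^4 · 2^1 ≡ 256 · 16 · 2 ≡ 373 (mod 1117).
So A = 373. Lena then computes K = A^y mod p = 373^25 mod 1117.
373^1 ≡ 373 (mod 1117)
373^2 = (373^1)^2 ≡ 373^2 = 139129 ≡ 621 (mod 1117)
373^4 = (373^2)^2 ≡ 621^2 = 385641 ≡ 276 (mod 1117)
373^8 = (373^4)^2 ≡ 276^2 = 76176 ≡ 220 (mod 1117)
373^16 = (373^8)^2 ≡ 220^2 = 48400 ≡ 369 (mod 1117)
373^25 = 373^16 · 373^8 · 373^1 ≡ 369 · 220 · 373 ≡ 504 (mod 1117).

504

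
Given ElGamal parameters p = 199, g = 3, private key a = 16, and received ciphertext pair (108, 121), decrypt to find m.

2

Shared mask s = c₁^a mod p = 108^16 mod 199.
108^1 ≡ 108 (mod 199)
108^2 = (108^1)^2 ≡ 108^2 = 11664 ≡ 122 (mod 199)
108^4 = (108^2)^2 ≡ 122^2 = 14884 ≡ 158 (mod 199)
108^8 = (108^4)^2 ≡ 158^2 = 24964 ≡ 89 (mod 199)
108^16 = (108^8)^2 ≡ 89^2 = 7921 ≡ 160 (mod 199)
So s = 160; s⁻¹ ≡ 51 (mod 199).
m = c₂ · s⁻¹ mod 199 = 121 · 51 mod 199 = 2.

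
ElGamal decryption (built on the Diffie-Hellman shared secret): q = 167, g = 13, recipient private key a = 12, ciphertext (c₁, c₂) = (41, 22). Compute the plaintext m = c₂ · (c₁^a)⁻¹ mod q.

61

Shared mask s = c₁^a mod q = 41^12 mod 167.
41^1 ≡ 41 (mod 167)
41^2 = (41^1)^2 ≡ 41^2 = 1681 ≡ 11 (mod 167)
41^4 = (41^2)^2 ≡ 11^2 = 121 ≡ 121 (mod 167)
41^8 = (41^4)^2 ≡ 121^2 = 14641 ≡ 112 (mod 167)
41^12 = 41^8 · 41^4 ≡ 112 · 121 ≡ 25 (mod 167).
So s = 25; s⁻¹ ≡ 147 (mod 167).
m = c₂ · s⁻¹ mod 167 = 22 · 147 mod 167 = 61.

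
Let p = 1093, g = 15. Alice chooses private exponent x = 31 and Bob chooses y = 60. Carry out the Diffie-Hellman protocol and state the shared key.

281

Alice sends A = g^x mod p = 15^31 mod 1093.
15^1 ≡ 15 (mod 1093)
15^2 = (15^1)^2 ≡ 15^2 = 225 ≡ 225 (mod 1093)
15^4 = (15^2)^2 ≡ 225^2 = 50625 ≡ 347 (mod 1093)
15^8 = (15^4)^2 ≡ 347^2 = 120409 ≡ 179 (mod 1093)
15^16 = (15^8)^2 ≡ 179^2 = 32041 ≡ 344 (mod 1093)
15^31 = 15^16 · 15^8 · 15^4 · 15^2 · 15^1 ≡ 344 · 179 · 347 · 225 · 15 ≡ 821 (mod 1093).
So A = 821. Bob then computes K = A^y mod p = 821^60 mod 1093.
821^1 ≡ 821 (mod 1093)
821^2 = (821^1)^2 ≡ 821^2 = 674041 ≡ 753 (mod 1093)
821^4 = (821^2)^2 ≡ 753^2 = 567009 ≡ 835 (mod 1093)
821^8 = (821^4)^2 ≡ 835^2 = 697225 ≡ 984 (mod 1093)
821^16 = (821^8)^2 ≡ 984^2 = 968256 ≡ 951 (mod 1093)
821^32 = (821^16)^2 ≡ 951^2 = 904401 ≡ 490 (mod 1093)
821^60 = 821^32 · 821^16 · 821^8 · 821^4 ≡ 490 · 951 · 984 · 835 ≡ 281 (mod 1093).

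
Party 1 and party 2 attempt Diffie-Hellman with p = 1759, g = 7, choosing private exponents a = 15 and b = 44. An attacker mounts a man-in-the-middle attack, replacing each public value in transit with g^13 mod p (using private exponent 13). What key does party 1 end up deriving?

Party 1 receives an attacker's public value M = 7^13 mod 1759 instead of the honest one.
7^1 ≡ 7 (mod 1759)
7^2 = (7^1)^2 ≡ 7^2 = 49 ≡ 49 (mod 1759)
7^4 = (7^2)^2 ≡ 49^2 = 2401 ≡ 642 (mod 1759)
7^8 = (7^4)^2 ≡ 642^2 = 412164 ≡ 558 (mod 1759)
7^13 = 7^8 · 7^4 · 7^1 ≡ 558 · 642 · 7 ≡ 1077 (mod 1759).
So M = 1077. Party 1 computes K = M^15 mod 1759.
1077^1 ≡ 1077 (mod 1759)
1077^2 = (1077^1)^2 ≡ 1077^2 = 1159929 ≡ 748 (mod 1759)
1077^4 = (1077^2)^2 ≡ 748^2 = 559504 ≡ 142 (mod 1759)
1077^8 = (1077^4)^2 ≡ 142^2 = 20164 ≡ 815 (mod 1759)
1077^15 = 1077^8 · 1077^4 · 1077^2 · 1077^1 ≡ 815 · 142 · 748 · 1077 ≡ 669 (mod 1759).

669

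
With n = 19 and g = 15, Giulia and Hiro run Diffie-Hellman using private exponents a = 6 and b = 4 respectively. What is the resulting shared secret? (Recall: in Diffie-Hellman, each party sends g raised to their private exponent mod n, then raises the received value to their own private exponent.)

Hiro sends B = g^b mod n = 15^4 mod 19.
15^1 ≡ 15 (mod 19)
15^2 = (15^1)^2 ≡ 15^2 = 225 ≡ 16 (mod 19)
15^4 = (15^2)^2 ≡ 16^2 = 256 ≡ 9 (mod 19)
So B = 9. Giulia then computes K = B^a mod n = 9^6 mod 19.
9^1 ≡ 9 (mod 19)
9^2 = (9^1)^2 ≡ 9^2 = 81 ≡ 5 (mod 19)
9^4 = (9^2)^2 ≡ 5^2 = 25 ≡ 6 (mod 19)
9^6 = 9^4 · 9^2 ≡ 6 · 5 ≡ 11 (mod 19).

11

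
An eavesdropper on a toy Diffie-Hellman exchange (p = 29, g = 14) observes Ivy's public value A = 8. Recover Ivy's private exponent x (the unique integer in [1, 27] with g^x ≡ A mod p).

Try successive powers of 14 modulo 29:
14^1 ≡ 14
14^2 ≡ 22
14^3 ≡ 18
14^4 ≡ 20
14^5 ≡ 19
14^6 ≡ 5
14^7 ≡ 12
14^8 ≡ 23
14^9 ≡ 3
14^10 ≡ 13
14^11 ≡ 8
Found: x = 11.

11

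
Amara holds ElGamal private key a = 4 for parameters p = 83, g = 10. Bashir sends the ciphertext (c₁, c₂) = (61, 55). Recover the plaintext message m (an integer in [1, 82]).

Shared mask s = c₁^a mod p = 61^4 mod 83.
61^1 ≡ 61 (mod 83)
61^2 = (61^1)^2 ≡ 61^2 = 3721 ≡ 69 (mod 83)
61^4 = (61^2)^2 ≡ 69^2 = 4761 ≡ 30 (mod 83)
So s = 30; s⁻¹ ≡ 36 (mod 83).
m = c₂ · s⁻¹ mod 83 = 55 · 36 mod 83 = 71.

71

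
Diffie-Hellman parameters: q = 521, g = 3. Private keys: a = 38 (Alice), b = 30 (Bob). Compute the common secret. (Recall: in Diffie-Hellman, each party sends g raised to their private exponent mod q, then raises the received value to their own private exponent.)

219

Bob sends B = g^b mod q = 3^30 mod 521.
3^1 ≡ 3 (mod 521)
3^2 = (3^1)^2 ≡ 3^2 = 9 ≡ 9 (mod 521)
3^4 = (3^2)^2 ≡ 9^2 = 81 ≡ 81 (mod 521)
3^8 = (3^4)^2 ≡ 81^2 = 6561 ≡ 309 (mod 521)
3^16 = (3^8)^2 ≡ 309^2 = 95481 ≡ 138 (mod 521)
3^30 = 3^16 · 3^8 · 3^4 · 3^2 ≡ 138 · 309 · 81 · 9 ≡ 32 (mod 521).
So B = 32. Alice then computes K = B^a mod q = 32^38 mod 521.
32^1 ≡ 32 (mod 521)
32^2 = (32^1)^2 ≡ 32^2 = 1024 ≡ 503 (mod 521)
32^4 = (32^2)^2 ≡ 503^2 = 253009 ≡ 324 (mod 521)
32^8 = (32^4)^2 ≡ 324^2 = 104976 ≡ 255 (mod 521)
32^16 = (32^8)^2 ≡ 255^2 = 65025 ≡ 421 (mod 521)
32^32 = (32^16)^2 ≡ 421^2 = 177241 ≡ 101 (mod 521)
32^38 = 32^32 · 32^4 · 32^2 ≡ 101 · 324 · 503 ≡ 219 (mod 521).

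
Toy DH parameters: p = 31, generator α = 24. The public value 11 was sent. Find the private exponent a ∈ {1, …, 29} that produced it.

11

Try successive powers of 24 modulo 31:
24^1 ≡ 24
24^2 ≡ 18
24^3 ≡ 29
24^4 ≡ 14
24^5 ≡ 26
24^6 ≡ 4
24^7 ≡ 3
24^8 ≡ 10
24^9 ≡ 23
24^10 ≡ 25
24^11 ≡ 11
Found: a = 11.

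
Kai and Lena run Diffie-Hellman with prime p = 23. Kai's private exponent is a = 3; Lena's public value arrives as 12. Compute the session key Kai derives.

Shared key K = 12^3 mod 23.
12^1 ≡ 12 (mod 23)
12^2 = (12^1)^2 ≡ 12^2 = 144 ≡ 6 (mod 23)
12^3 = 12^2 · 12^1 ≡ 6 · 12 ≡ 3 (mod 23).

3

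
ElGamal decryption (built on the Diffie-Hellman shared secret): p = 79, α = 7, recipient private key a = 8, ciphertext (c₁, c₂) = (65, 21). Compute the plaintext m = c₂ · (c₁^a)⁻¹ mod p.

Shared mask s = c₁^a mod p = 65^8 mod 79.
65^1 ≡ 65 (mod 79)
65^2 = (65^1)^2 ≡ 65^2 = 4225 ≡ 38 (mod 79)
65^4 = (65^2)^2 ≡ 38^2 = 1444 ≡ 22 (mod 79)
65^8 = (65^4)^2 ≡ 22^2 = 484 ≡ 10 (mod 79)
So s = 10; s⁻¹ ≡ 8 (mod 79).
m = c₂ · s⁻¹ mod 79 = 21 · 8 mod 79 = 10.

10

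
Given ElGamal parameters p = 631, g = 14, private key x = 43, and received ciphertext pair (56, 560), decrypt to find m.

Shared mask s = c₁^x mod p = 56^43 mod 631.
56^1 ≡ 56 (mod 631)
56^2 = (56^1)^2 ≡ 56^2 = 3136 ≡ 612 (mod 631)
56^4 = (56^2)^2 ≡ 612^2 = 374544 ≡ 361 (mod 631)
56^8 = (56^4)^2 ≡ 361^2 = 130321 ≡ 335 (mod 631)
56^16 = (56^8)^2 ≡ 335^2 = 112225 ≡ 538 (mod 631)
56^32 = (56^16)^2 ≡ 538^2 = 289444 ≡ 446 (mod 631)
56^43 = 56^32 · 56^8 · 56^2 · 56^1 ≡ 446 · 335 · 612 · 56 ≡ 7 (mod 631).
So s = 7; s⁻¹ ≡ 541 (mod 631).
m = c₂ · s⁻¹ mod 631 = 560 · 541 mod 631 = 80.

80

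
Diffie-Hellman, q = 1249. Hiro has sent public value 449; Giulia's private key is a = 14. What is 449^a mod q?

Shared key K = 449^14 mod 1249.
449^1 ≡ 449 (mod 1249)
449^2 = (449^1)^2 ≡ 449^2 = 201601 ≡ 512 (mod 1249)
449^4 = (449^2)^2 ≡ 512^2 = 262144 ≡ 1103 (mod 1249)
449^8 = (449^4)^2 ≡ 1103^2 = 1216609 ≡ 83 (mod 1249)
449^14 = 449^8 · 449^4 · 449^2 ≡ 83 · 1103 · 512 ≡ 616 (mod 1249).

616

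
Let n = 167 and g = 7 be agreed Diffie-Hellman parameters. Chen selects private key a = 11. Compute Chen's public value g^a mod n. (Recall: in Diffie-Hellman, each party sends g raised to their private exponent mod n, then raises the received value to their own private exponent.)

150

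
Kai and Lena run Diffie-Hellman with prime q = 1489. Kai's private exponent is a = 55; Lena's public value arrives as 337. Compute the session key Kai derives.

879

Shared key K = 337^55 mod 1489.
337^1 ≡ 337 (mod 1489)
337^2 = (337^1)^2 ≡ 337^2 = 113569 ≡ 405 (mod 1489)
337^4 = (337^2)^2 ≡ 405^2 = 164025 ≡ 235 (mod 1489)
337^8 = (337^4)^2 ≡ 235^2 = 55225 ≡ 132 (mod 1489)
337^16 = (337^8)^2 ≡ 132^2 = 17424 ≡ 1045 (mod 1489)
337^32 = (337^16)^2 ≡ 1045^2 = 1092025 ≡ 588 (mod 1489)
337^55 = 337^32 · 337^16 · 337^4 · 337^2 · 337^1 ≡ 588 · 1045 · 235 · 405 · 337 ≡ 879 (mod 1489).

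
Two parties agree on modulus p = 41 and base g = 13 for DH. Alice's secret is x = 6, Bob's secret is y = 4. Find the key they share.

16

Alice sends A = g^x mod p = 13^6 mod 41.
13^1 ≡ 13 (mod 41)
13^2 = (13^1)^2 ≡ 13^2 = 169 ≡ 5 (mod 41)
13^4 = (13^2)^2 ≡ 5^2 = 25 ≡ 25 (mod 41)
13^6 = 13^4 · 13^2 ≡ 25 · 5 ≡ 2 (mod 41).
So A = 2. Bob then computes K = A^y mod p = 2^4 mod 41.
2^1 ≡ 2 (mod 41)
2^2 = (2^1)^2 ≡ 2^2 = 4 ≡ 4 (mod 41)
2^4 = (2^2)^2 ≡ 4^2 = 16 ≡ 16 (mod 41)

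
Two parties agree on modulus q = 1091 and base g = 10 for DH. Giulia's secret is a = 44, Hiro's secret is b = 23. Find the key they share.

408

Giulia sends A = g^a mod q = 10^44 mod 1091.
10^1 ≡ 10 (mod 1091)
10^2 = (10^1)^2 ≡ 10^2 = 100 ≡ 100 (mod 1091)
10^4 = (10^2)^2 ≡ 100^2 = 10000 ≡ 181 (mod 1091)
10^8 = (10^4)^2 ≡ 181^2 = 32761 ≡ 31 (mod 1091)
10^16 = (10^8)^2 ≡ 31^2 = 961 ≡ 961 (mod 1091)
10^32 = (10^16)^2 ≡ 961^2 = 923521 ≡ 535 (mod 1091)
10^44 = 10^32 · 10^8 · 10^4 ≡ 535 · 31 · 181 ≡ 544 (mod 1091).
So A = 544. Hiro then computes K = A^b mod q = 544^23 mod 1091.
544^1 ≡ 544 (mod 1091)
544^2 = (544^1)^2 ≡ 544^2 = 295936 ≡ 275 (mod 1091)
544^4 = (544^2)^2 ≡ 275^2 = 75625 ≡ 346 (mod 1091)
544^8 = (544^4)^2 ≡ 346^2 = 119716 ≡ 797 (mod 1091)
544^16 = (544^8)^2 ≡ 797^2 = 635209 ≡ 247 (mod 1091)
544^23 = 544^16 · 544^4 · 544^2 · 544^1 ≡ 247 · 346 · 275 · 544 ≡ 408 (mod 1091).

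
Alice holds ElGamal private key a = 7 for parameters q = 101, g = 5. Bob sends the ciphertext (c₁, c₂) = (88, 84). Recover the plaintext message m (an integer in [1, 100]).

52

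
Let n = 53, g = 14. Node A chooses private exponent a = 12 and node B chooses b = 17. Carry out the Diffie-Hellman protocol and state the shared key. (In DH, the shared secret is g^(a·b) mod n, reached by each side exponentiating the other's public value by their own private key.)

47

Node B sends B = g^b mod n = 14^17 mod 53.
14^1 ≡ 14 (mod 53)
14^2 = (14^1)^2 ≡ 14^2 = 196 ≡ 37 (mod 53)
14^4 = (14^2)^2 ≡ 37^2 = 1369 ≡ 44 (mod 53)
14^8 = (14^4)^2 ≡ 44^2 = 1936 ≡ 28 (mod 53)
14^16 = (14^8)^2 ≡ 28^2 = 784 ≡ 42 (mod 53)
14^17 = 14^16 · 14^1 ≡ 42 · 14 ≡ 5 (mod 53).
So B = 5. Node A then computes K = B^a mod n = 5^12 mod 53.
5^1 ≡ 5 (mod 53)
5^2 = (5^1)^2 ≡ 5^2 = 25 ≡ 25 (mod 53)
5^4 = (5^2)^2 ≡ 25^2 = 625 ≡ 42 (mod 53)
5^8 = (5^4)^2 ≡ 42^2 = 1764 ≡ 15 (mod 53)
5^12 = 5^8 · 5^4 ≡ 15 · 42 ≡ 47 (mod 53).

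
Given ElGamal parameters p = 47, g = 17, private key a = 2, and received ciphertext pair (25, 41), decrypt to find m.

13

Shared mask s = c₁^a mod p = 25^2 mod 47.
25^1 ≡ 25 (mod 47)
25^2 = (25^1)^2 ≡ 25^2 = 625 ≡ 14 (mod 47)
So s = 14; s⁻¹ ≡ 37 (mod 47).
m = c₂ · s⁻¹ mod 47 = 41 · 37 mod 47 = 13.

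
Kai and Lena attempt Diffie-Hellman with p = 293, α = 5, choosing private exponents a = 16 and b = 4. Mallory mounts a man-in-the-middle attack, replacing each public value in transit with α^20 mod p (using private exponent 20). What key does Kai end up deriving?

Kai receives Mallory's public value M = 5^20 mod 293 instead of the honest one.
5^1 ≡ 5 (mod 293)
5^2 = (5^1)^2 ≡ 5^2 = 25 ≡ 25 (mod 293)
5^4 = (5^2)^2 ≡ 25^2 = 625 ≡ 39 (mod 293)
5^8 = (5^4)^2 ≡ 39^2 = 1521 ≡ 56 (mod 293)
5^16 = (5^8)^2 ≡ 56^2 = 3136 ≡ 206 (mod 293)
5^20 = 5^16 · 5^4 ≡ 206 · 39 ≡ 123 (mod 293).
So M = 123. Kai computes K = M^16 mod 293.
123^1 ≡ 123 (mod 293)
123^2 = (123^1)^2 ≡ 123^2 = 15129 ≡ 186 (mod 293)
123^4 = (123^2)^2 ≡ 186^2 = 34596 ≡ 22 (mod 293)
123^8 = (123^4)^2 ≡ 22^2 = 484 ≡ 191 (mod 293)
123^16 = (123^8)^2 ≡ 191^2 = 36481 ≡ 149 (mod 293)

149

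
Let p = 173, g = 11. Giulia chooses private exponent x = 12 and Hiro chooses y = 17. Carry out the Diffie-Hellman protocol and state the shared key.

Giulia sends A = g^x mod p = 11^12 mod 173.
11^1 ≡ 11 (mod 173)
11^2 = (11^1)^2 ≡ 11^2 = 121 ≡ 121 (mod 173)
11^4 = (11^2)^2 ≡ 121^2 = 14641 ≡ 109 (mod 173)
11^8 = (11^4)^2 ≡ 109^2 = 11881 ≡ 117 (mod 173)
11^12 = 11^8 · 11^4 ≡ 117 · 109 ≡ 124 (mod 173).
So A = 124. Hiro then computes K = A^y mod p = 124^17 mod 173.
124^1 ≡ 124 (mod 173)
124^2 = (124^1)^2 ≡ 124^2 = 15376 ≡ 152 (mod 173)
124^4 = (124^2)^2 ≡ 152^2 = 23104 ≡ 95 (mod 173)
124^8 = (124^4)^2 ≡ 95^2 = 9025 ≡ 29 (mod 173)
124^16 = (124^8)^2 ≡ 29^2 = 841 ≡ 149 (mod 173)
124^17 = 124^16 · 124^1 ≡ 149 · 124 ≡ 138 (mod 173).

138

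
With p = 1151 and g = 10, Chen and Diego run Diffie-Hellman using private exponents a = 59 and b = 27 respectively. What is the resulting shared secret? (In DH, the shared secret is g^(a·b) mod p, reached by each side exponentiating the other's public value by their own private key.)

Chen sends A = g^a mod p = 10^59 mod 1151.
10^1 ≡ 10 (mod 1151)
10^2 = (10^1)^2 ≡ 10^2 = 100 ≡ 100 (mod 1151)
10^4 = (10^2)^2 ≡ 100^2 = 10000 ≡ 792 (mod 1151)
10^8 = (10^4)^2 ≡ 792^2 = 627264 ≡ 1120 (mod 1151)
10^16 = (10^8)^2 ≡ 1120^2 = 1254400 ≡ 961 (mod 1151)
10^32 = (10^16)^2 ≡ 961^2 = 923521 ≡ 419 (mod 1151)
10^59 = 10^32 · 10^16 · 10^8 · 10^2 · 10^1 ≡ 419 · 961 · 1120 · 100 · 10 ≡ 256 (mod 1151).
So A = 256. Diego then computes K = A^b mod p = 256^27 mod 1151.
256^1 ≡ 256 (mod 1151)
256^2 = (256^1)^2 ≡ 256^2 = 65536 ≡ 1080 (mod 1151)
256^4 = (256^2)^2 ≡ 1080^2 = 1166400 ≡ 437 (mod 1151)
256^8 = (256^4)^2 ≡ 437^2 = 190969 ≡ 1054 (mod 1151)
256^16 = (256^8)^2 ≡ 1054^2 = 1110916 ≡ 201 (mod 1151)
256^27 = 256^16 · 256^8 · 256^2 · 256^1 ≡ 201 · 1054 · 1080 · 256 ≡ 686 (mod 1151).

686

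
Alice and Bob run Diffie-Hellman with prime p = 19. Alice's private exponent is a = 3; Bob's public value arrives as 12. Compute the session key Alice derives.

18

Shared key K = 12^3 mod 19.
12^1 ≡ 12 (mod 19)
12^2 = (12^1)^2 ≡ 12^2 = 144 ≡ 11 (mod 19)
12^3 = 12^2 · 12^1 ≡ 11 · 12 ≡ 18 (mod 19).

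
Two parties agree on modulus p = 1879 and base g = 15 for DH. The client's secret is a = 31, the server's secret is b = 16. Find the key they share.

The server sends B = g^b mod p = 15^16 mod 1879.
15^1 ≡ 15 (mod 1879)
15^2 = (15^1)^2 ≡ 15^2 = 225 ≡ 225 (mod 1879)
15^4 = (15^2)^2 ≡ 225^2 = 50625 ≡ 1771 (mod 1879)
15^8 = (15^4)^2 ≡ 1771^2 = 3136441 ≡ 390 (mod 1879)
15^16 = (15^8)^2 ≡ 390^2 = 152100 ≡ 1780 (mod 1879)
So B = 1780. The client then computes K = B^a mod p = 1780^31 mod 1879.
1780^1 ≡ 1780 (mod 1879)
1780^2 = (1780^1)^2 ≡ 1780^2 = 3168400 ≡ 406 (mod 1879)
1780^4 = (1780^2)^2 ≡ 406^2 = 164836 ≡ 1363 (mod 1879)
1780^8 = (1780^4)^2 ≡ 1363^2 = 1857769 ≡ 1317 (mod 1879)
1780^16 = (1780^8)^2 ≡ 1317^2 = 1734489 ≡ 172 (mod 1879)
1780^31 = 1780^16 · 1780^8 · 1780^4 · 1780^2 · 1780^1 ≡ 172 · 1317 · 1363 · 406 · 1780 ≡ 802 (mod 1879).

802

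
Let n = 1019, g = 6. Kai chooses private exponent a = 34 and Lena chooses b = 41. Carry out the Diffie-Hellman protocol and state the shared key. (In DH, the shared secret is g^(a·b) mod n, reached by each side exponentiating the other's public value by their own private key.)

Kai sends A = g^a mod n = 6^34 mod 1019.
6^1 ≡ 6 (mod 1019)
6^2 = (6^1)^2 ≡ 6^2 = 36 ≡ 36 (mod 1019)
6^4 = (6^2)^2 ≡ 36^2 = 1296 ≡ 277 (mod 1019)
6^8 = (6^4)^2 ≡ 277^2 = 76729 ≡ 304 (mod 1019)
6^16 = (6^8)^2 ≡ 304^2 = 92416 ≡ 706 (mod 1019)
6^32 = (6^16)^2 ≡ 706^2 = 498436 ≡ 145 (mod 1019)
6^34 = 6^32 · 6^2 ≡ 145 · 36 ≡ 125 (mod 1019).
So A = 125. Lena then computes K = A^b mod n = 125^41 mod 1019.
125^1 ≡ 125 (mod 1019)
125^2 = (125^1)^2 ≡ 125^2 = 15625 ≡ 340 (mod 1019)
125^4 = (125^2)^2 ≡ 340^2 = 115600 ≡ 453 (mod 1019)
125^8 = (125^4)^2 ≡ 453^2 = 205209 ≡ 390 (mod 1019)
125^16 = (125^8)^2 ≡ 390^2 = 152100 ≡ 269 (mod 1019)
125^32 = (125^16)^2 ≡ 269^2 = 72361 ≡ 12 (mod 1019)
125^41 = 125^32 · 125^8 · 125^1 ≡ 12 · 390 · 125 ≡ 94 (mod 1019).

94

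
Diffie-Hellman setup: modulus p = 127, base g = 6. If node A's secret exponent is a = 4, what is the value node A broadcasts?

Public value = 6^4 (mod 127).
6^1 ≡ 6 (mod 127)
6^2 = (6^1)^2 ≡ 6^2 = 36 ≡ 36 (mod 127)
6^4 = (6^2)^2 ≡ 36^2 = 1296 ≡ 26 (mod 127)

26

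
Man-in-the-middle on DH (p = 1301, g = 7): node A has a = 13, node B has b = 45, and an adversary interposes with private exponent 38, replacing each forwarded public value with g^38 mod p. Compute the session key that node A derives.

Node A receives an adversary's public value M = 7^38 mod 1301 instead of the honest one.
7^1 ≡ 7 (mod 1301)
7^2 = (7^1)^2 ≡ 7^2 = 49 ≡ 49 (mod 1301)
7^4 = (7^2)^2 ≡ 49^2 = 2401 ≡ 1100 (mod 1301)
7^8 = (7^4)^2 ≡ 1100^2 = 1210000 ≡ 70 (mod 1301)
7^16 = (7^8)^2 ≡ 70^2 = 4900 ≡ 997 (mod 1301)
7^32 = (7^16)^2 ≡ 997^2 = 994009 ≡ 45 (mod 1301)
7^38 = 7^32 · 7^4 · 7^2 ≡ 45 · 1100 · 49 ≡ 436 (mod 1301).
So M = 436. Node A computes K = M^13 mod 1301.
436^1 ≡ 436 (mod 1301)
436^2 = (436^1)^2 ≡ 436^2 = 190096 ≡ 150 (mod 1301)
436^4 = (436^2)^2 ≡ 150^2 = 22500 ≡ 383 (mod 1301)
436^8 = (436^4)^2 ≡ 383^2 = 146689 ≡ 977 (mod 1301)
436^13 = 436^8 · 436^4 · 436^1 ≡ 977 · 383 · 436 ≡ 575 (mod 1301).

575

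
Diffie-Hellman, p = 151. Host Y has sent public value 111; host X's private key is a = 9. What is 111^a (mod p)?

83

Shared key K = 111^9 mod 151.
111^1 ≡ 111 (mod 151)
111^2 = (111^1)^2 ≡ 111^2 = 12321 ≡ 90 (mod 151)
111^4 = (111^2)^2 ≡ 90^2 = 8100 ≡ 97 (mod 151)
111^8 = (111^4)^2 ≡ 97^2 = 9409 ≡ 47 (mod 151)
111^9 = 111^8 · 111^1 ≡ 47 · 111 ≡ 83 (mod 151).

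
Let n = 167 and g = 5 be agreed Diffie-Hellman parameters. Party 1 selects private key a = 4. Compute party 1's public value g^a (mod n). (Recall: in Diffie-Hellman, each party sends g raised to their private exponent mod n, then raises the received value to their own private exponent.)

124

Public value = 5^4 (mod 167).
5^1 ≡ 5 (mod 167)
5^2 = (5^1)^2 ≡ 5^2 = 25 ≡ 25 (mod 167)
5^4 = (5^2)^2 ≡ 25^2 = 625 ≡ 124 (mod 167)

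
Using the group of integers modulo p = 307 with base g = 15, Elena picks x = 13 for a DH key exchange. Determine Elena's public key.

Public value = 15^13 mod 307.
15^1 ≡ 15 (mod 307)
15^2 = (15^1)^2 ≡ 15^2 = 225 ≡ 225 (mod 307)
15^4 = (15^2)^2 ≡ 225^2 = 50625 ≡ 277 (mod 307)
15^8 = (15^4)^2 ≡ 277^2 = 76729 ≡ 286 (mod 307)
15^13 = 15^8 · 15^4 · 15^1 ≡ 286 · 277 · 15 ≡ 240 (mod 307).

240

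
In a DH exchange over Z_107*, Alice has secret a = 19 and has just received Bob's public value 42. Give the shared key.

Shared key K = 42^19 mod 107.
42^1 ≡ 42 (mod 107)
42^2 = (42^1)^2 ≡ 42^2 = 1764 ≡ 52 (mod 107)
42^4 = (42^2)^2 ≡ 52^2 = 2704 ≡ 29 (mod 107)
42^8 = (42^4)^2 ≡ 29^2 = 841 ≡ 92 (mod 107)
42^16 = (42^8)^2 ≡ 92^2 = 8464 ≡ 11 (mod 107)
42^19 = 42^16 · 42^2 · 42^1 ≡ 11 · 52 · 42 ≡ 56 (mod 107).

56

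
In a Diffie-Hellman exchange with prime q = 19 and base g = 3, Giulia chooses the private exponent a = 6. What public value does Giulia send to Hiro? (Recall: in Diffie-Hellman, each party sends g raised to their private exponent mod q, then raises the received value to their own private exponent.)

Public value = 3^6 mod 19.
3^1 ≡ 3 (mod 19)
3^2 = (3^1)^2 ≡ 3^2 = 9 ≡ 9 (mod 19)
3^4 = (3^2)^2 ≡ 9^2 = 81 ≡ 5 (mod 19)
3^6 = 3^4 · 3^2 ≡ 5 · 9 ≡ 7 (mod 19).

7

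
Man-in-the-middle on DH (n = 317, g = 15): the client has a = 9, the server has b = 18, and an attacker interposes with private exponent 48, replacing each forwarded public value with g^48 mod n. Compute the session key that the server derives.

The server receives an attacker's public value M = 15^48 mod 317 instead of the honest one.
15^1 ≡ 15 (mod 317)
15^2 = (15^1)^2 ≡ 15^2 = 225 ≡ 225 (mod 317)
15^4 = (15^2)^2 ≡ 225^2 = 50625 ≡ 222 (mod 317)
15^8 = (15^4)^2 ≡ 222^2 = 49284 ≡ 149 (mod 317)
15^16 = (15^8)^2 ≡ 149^2 = 22201 ≡ 11 (mod 317)
15^32 = (15^16)^2 ≡ 11^2 = 121 ≡ 121 (mod 317)
15^48 = 15^32 · 15^16 ≡ 121 · 11 ≡ 63 (mod 317).
So M = 63. The server computes K = M^18 mod 317.
63^1 ≡ 63 (mod 317)
63^2 = (63^1)^2 ≡ 63^2 = 3969 ≡ 165 (mod 317)
63^4 = (63^2)^2 ≡ 165^2 = 27225 ≡ 280 (mod 317)
63^8 = (63^4)^2 ≡ 280^2 = 78400 ≡ 101 (mod 317)
63^16 = (63^8)^2 ≡ 101^2 = 10201 ≡ 57 (mod 317)
63^18 = 63^16 · 63^2 ≡ 57 · 165 ≡ 212 (mod 317).

212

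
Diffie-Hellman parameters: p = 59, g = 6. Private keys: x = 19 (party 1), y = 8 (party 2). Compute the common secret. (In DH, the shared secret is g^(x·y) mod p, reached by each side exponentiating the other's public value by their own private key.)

Party 1 sends A = g^x mod p = 6^19 mod 59.
6^1 ≡ 6 (mod 59)
6^2 = (6^1)^2 ≡ 6^2 = 36 ≡ 36 (mod 59)
6^4 = (6^2)^2 ≡ 36^2 = 1296 ≡ 57 (mod 59)
6^8 = (6^4)^2 ≡ 57^2 = 3249 ≡ 4 (mod 59)
6^16 = (6^8)^2 ≡ 4^2 = 16 ≡ 16 (mod 59)
6^19 = 6^16 · 6^2 · 6^1 ≡ 16 · 36 · 6 ≡ 34 (mod 59).
So A = 34. Party 2 then computes K = A^y mod p = 34^8 mod 59.
34^1 ≡ 34 (mod 59)
34^2 = (34^1)^2 ≡ 34^2 = 1156 ≡ 35 (mod 59)
34^4 = (34^2)^2 ≡ 35^2 = 1225 ≡ 45 (mod 59)
34^8 = (34^4)^2 ≡ 45^2 = 2025 ≡ 19 (mod 59)

19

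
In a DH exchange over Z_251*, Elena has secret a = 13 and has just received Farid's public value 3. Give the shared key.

222

Shared key K = 3^13 mod 251.
3^1 ≡ 3 (mod 251)
3^2 = (3^1)^2 ≡ 3^2 = 9 ≡ 9 (mod 251)
3^4 = (3^2)^2 ≡ 9^2 = 81 ≡ 81 (mod 251)
3^8 = (3^4)^2 ≡ 81^2 = 6561 ≡ 35 (mod 251)
3^13 = 3^8 · 3^4 · 3^1 ≡ 35 · 81 · 3 ≡ 222 (mod 251).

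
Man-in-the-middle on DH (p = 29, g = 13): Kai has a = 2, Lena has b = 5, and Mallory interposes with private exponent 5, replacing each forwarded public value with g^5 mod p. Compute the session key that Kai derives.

7

Kai receives Mallory's public value M = 13^5 mod 29 instead of the honest one.
13^1 ≡ 13 (mod 29)
13^2 = (13^1)^2 ≡ 13^2 = 169 ≡ 24 (mod 29)
13^4 = (13^2)^2 ≡ 24^2 = 576 ≡ 25 (mod 29)
13^5 = 13^4 · 13^1 ≡ 25 · 13 ≡ 6 (mod 29).
So M = 6. Kai computes K = M^2 mod 29.
6^1 ≡ 6 (mod 29)
6^2 = (6^1)^2 ≡ 6^2 = 36 ≡ 7 (mod 29)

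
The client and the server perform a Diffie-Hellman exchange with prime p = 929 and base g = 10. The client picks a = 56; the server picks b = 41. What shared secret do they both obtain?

The client sends A = g^a mod p = 10^56 mod 929.
10^1 ≡ 10 (mod 929)
10^2 = (10^1)^2 ≡ 10^2 = 100 ≡ 100 (mod 929)
10^4 = (10^2)^2 ≡ 100^2 = 10000 ≡ 710 (mod 929)
10^8 = (10^4)^2 ≡ 710^2 = 504100 ≡ 582 (mod 929)
10^16 = (10^8)^2 ≡ 582^2 = 338724 ≡ 568 (mod 929)
10^32 = (10^16)^2 ≡ 568^2 = 322624 ≡ 261 (mod 929)
10^56 = 10^32 · 10^16 · 10^8 ≡ 261 · 568 · 582 ≡ 390 (mod 929).
So A = 390. The server then computes K = A^b mod p = 390^41 mod 929.
390^1 ≡ 390 (mod 929)
390^2 = (390^1)^2 ≡ 390^2 = 152100 ≡ 673 (mod 929)
390^4 = (390^2)^2 ≡ 673^2 = 452929 ≡ 506 (mod 929)
390^8 = (390^4)^2 ≡ 506^2 = 256036 ≡ 561 (mod 929)
390^16 = (390^8)^2 ≡ 561^2 = 314721 ≡ 719 (mod 929)
390^32 = (390^16)^2 ≡ 719^2 = 516961 ≡ 437 (mod 929)
390^41 = 390^32 · 390^8 · 390^1 ≡ 437 · 561 · 390 ≡ 408 (mod 929).

408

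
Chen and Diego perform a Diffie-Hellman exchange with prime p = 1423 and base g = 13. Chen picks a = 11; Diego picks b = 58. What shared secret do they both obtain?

767

Diego sends B = g^b mod p = 13^58 mod 1423.
13^1 ≡ 13 (mod 1423)
13^2 = (13^1)^2 ≡ 13^2 = 169 ≡ 169 (mod 1423)
13^4 = (13^2)^2 ≡ 169^2 = 28561 ≡ 101 (mod 1423)
13^8 = (13^4)^2 ≡ 101^2 = 10201 ≡ 240 (mod 1423)
13^16 = (13^8)^2 ≡ 240^2 = 57600 ≡ 680 (mod 1423)
13^32 = (13^16)^2 ≡ 680^2 = 462400 ≡ 1348 (mod 1423)
13^58 = 13^32 · 13^16 · 13^8 · 13^2 ≡ 1348 · 680 · 240 · 169 ≡ 1026 (mod 1423).
So B = 1026. Chen then computes K = B^a mod p = 1026^11 mod 1423.
1026^1 ≡ 1026 (mod 1423)
1026^2 = (1026^1)^2 ≡ 1026^2 = 1052676 ≡ 1079 (mod 1423)
1026^4 = (1026^2)^2 ≡ 1079^2 = 1164241 ≡ 227 (mod 1423)
1026^8 = (1026^4)^2 ≡ 227^2 = 51529 ≡ 301 (mod 1423)
1026^11 = 1026^8 · 1026^2 · 1026^1 ≡ 301 · 1079 · 1026 ≡ 767 (mod 1423).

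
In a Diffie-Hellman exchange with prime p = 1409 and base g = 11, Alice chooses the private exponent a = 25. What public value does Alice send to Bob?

Public value = 11^25 mod 1409.
11^1 ≡ 11 (mod 1409)
11^2 = (11^1)^2 ≡ 11^2 = 121 ≡ 121 (mod 1409)
11^4 = (11^2)^2 ≡ 121^2 = 14641 ≡ 551 (mod 1409)
11^8 = (11^4)^2 ≡ 551^2 = 303601 ≡ 666 (mod 1409)
11^16 = (11^8)^2 ≡ 666^2 = 443556 ≡ 1130 (mod 1409)
11^25 = 11^16 · 11^8 · 11^1 ≡ 1130 · 666 · 11 ≡ 505 (mod 1409).

505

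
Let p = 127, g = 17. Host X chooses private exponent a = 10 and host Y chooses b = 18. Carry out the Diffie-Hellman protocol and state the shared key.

16

Host X sends A = g^a mod p = 17^10 mod 127.
17^1 ≡ 17 (mod 127)
17^2 = (17^1)^2 ≡ 17^2 = 289 ≡ 35 (mod 127)
17^4 = (17^2)^2 ≡ 35^2 = 1225 ≡ 82 (mod 127)
17^8 = (17^4)^2 ≡ 82^2 = 6724 ≡ 120 (mod 127)
17^10 = 17^8 · 17^2 ≡ 120 · 35 ≡ 9 (mod 127).
So A = 9. Host Y then computes K = A^b mod p = 9^18 mod 127.
9^1 ≡ 9 (mod 127)
9^2 = (9^1)^2 ≡ 9^2 = 81 ≡ 81 (mod 127)
9^4 = (9^2)^2 ≡ 81^2 = 6561 ≡ 84 (mod 127)
9^8 = (9^4)^2 ≡ 84^2 = 7056 ≡ 71 (mod 127)
9^16 = (9^8)^2 ≡ 71^2 = 5041 ≡ 88 (mod 127)
9^18 = 9^16 · 9^2 ≡ 88 · 81 ≡ 16 (mod 127).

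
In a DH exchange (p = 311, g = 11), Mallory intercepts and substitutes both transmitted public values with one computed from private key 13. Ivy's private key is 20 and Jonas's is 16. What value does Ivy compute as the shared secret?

Ivy receives Mallory's public value M = 11^13 mod 311 instead of the honest one.
11^1 ≡ 11 (mod 311)
11^2 = (11^1)^2 ≡ 11^2 = 121 ≡ 121 (mod 311)
11^4 = (11^2)^2 ≡ 121^2 = 14641 ≡ 24 (mod 311)
11^8 = (11^4)^2 ≡ 24^2 = 576 ≡ 265 (mod 311)
11^13 = 11^8 · 11^4 · 11^1 ≡ 265 · 24 · 11 ≡ 296 (mod 311).
So M = 296. Ivy computes K = M^20 mod 311.
296^1 ≡ 296 (mod 311)
296^2 = (296^1)^2 ≡ 296^2 = 87616 ≡ 225 (mod 311)
296^4 = (296^2)^2 ≡ 225^2 = 50625 ≡ 243 (mod 311)
296^8 = (296^4)^2 ≡ 243^2 = 59049 ≡ 270 (mod 311)
296^16 = (296^8)^2 ≡ 270^2 = 72900 ≡ 126 (mod 311)
296^20 = 296^16 · 296^4 ≡ 126 · 243 ≡ 140 (mod 311).

140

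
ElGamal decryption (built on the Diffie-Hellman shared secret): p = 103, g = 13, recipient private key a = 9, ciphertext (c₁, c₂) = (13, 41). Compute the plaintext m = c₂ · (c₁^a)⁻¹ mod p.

26

Shared mask s = c₁^a mod p = 13^9 mod 103.
13^1 ≡ 13 (mod 103)
13^2 = (13^1)^2 ≡ 13^2 = 169 ≡ 66 (mod 103)
13^4 = (13^2)^2 ≡ 66^2 = 4356 ≡ 30 (mod 103)
13^8 = (13^4)^2 ≡ 30^2 = 900 ≡ 76 (mod 103)
13^9 = 13^8 · 13^1 ≡ 76 · 13 ≡ 61 (mod 103).
So s = 61; s⁻¹ ≡ 76 (mod 103).
m = c₂ · s⁻¹ mod 103 = 41 · 76 mod 103 = 26.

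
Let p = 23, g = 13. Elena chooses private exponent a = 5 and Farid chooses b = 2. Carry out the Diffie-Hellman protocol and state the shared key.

16

Farid sends B = g^b mod p = 13^2 mod 23.
13^1 ≡ 13 (mod 23)
13^2 = (13^1)^2 ≡ 13^2 = 169 ≡ 8 (mod 23)
So B = 8. Elena then computes K = B^a mod p = 8^5 mod 23.
8^1 ≡ 8 (mod 23)
8^2 = (8^1)^2 ≡ 8^2 = 64 ≡ 18 (mod 23)
8^4 = (8^2)^2 ≡ 18^2 = 324 ≡ 2 (mod 23)
8^5 = 8^4 · 8^1 ≡ 2 · 8 ≡ 16 (mod 23).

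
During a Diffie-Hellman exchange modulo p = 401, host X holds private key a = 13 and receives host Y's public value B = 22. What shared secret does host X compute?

Shared key K = 22^13 mod 401.
22^1 ≡ 22 (mod 401)
22^2 = (22^1)^2 ≡ 22^2 = 484 ≡ 83 (mod 401)
22^4 = (22^2)^2 ≡ 83^2 = 6889 ≡ 72 (mod 401)
22^8 = (22^4)^2 ≡ 72^2 = 5184 ≡ 372 (mod 401)
22^13 = 22^8 · 22^4 · 22^1 ≡ 372 · 72 · 22 ≡ 179 (mod 401).

179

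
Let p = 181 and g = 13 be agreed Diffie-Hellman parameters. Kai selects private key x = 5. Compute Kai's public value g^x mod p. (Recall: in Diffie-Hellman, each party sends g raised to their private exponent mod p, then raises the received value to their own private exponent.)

62

Public value = 13^5 mod 181.
13^1 ≡ 13 (mod 181)
13^2 = (13^1)^2 ≡ 13^2 = 169 ≡ 169 (mod 181)
13^4 = (13^2)^2 ≡ 169^2 = 28561 ≡ 144 (mod 181)
13^5 = 13^4 · 13^1 ≡ 144 · 13 ≡ 62 (mod 181).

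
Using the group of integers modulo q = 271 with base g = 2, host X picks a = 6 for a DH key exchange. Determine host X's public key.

Public value = 2^6 mod 271.
2^1 ≡ 2 (mod 271)
2^2 = (2^1)^2 ≡ 2^2 = 4 ≡ 4 (mod 271)
2^4 = (2^2)^2 ≡ 4^2 = 16 ≡ 16 (mod 271)
2^6 = 2^4 · 2^2 ≡ 16 · 4 ≡ 64 (mod 271).

64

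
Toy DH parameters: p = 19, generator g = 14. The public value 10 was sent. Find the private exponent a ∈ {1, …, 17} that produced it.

Try successive powers of 14 modulo 19:
14^1 ≡ 14
14^2 ≡ 6
14^3 ≡ 8
14^4 ≡ 17
14^5 ≡ 10
Found: a = 5.

5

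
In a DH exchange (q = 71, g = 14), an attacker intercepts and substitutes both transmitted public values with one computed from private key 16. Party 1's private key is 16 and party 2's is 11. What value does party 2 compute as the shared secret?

Party 2 receives an attacker's public value M = 14^16 mod 71 instead of the honest one.
14^1 ≡ 14 (mod 71)
14^2 = (14^1)^2 ≡ 14^2 = 196 ≡ 54 (mod 71)
14^4 = (14^2)^2 ≡ 54^2 = 2916 ≡ 5 (mod 71)
14^8 = (14^4)^2 ≡ 5^2 = 25 ≡ 25 (mod 71)
14^16 = (14^8)^2 ≡ 25^2 = 625 ≡ 57 (mod 71)
So M = 57. Party 2 computes K = M^11 mod 71.
57^1 ≡ 57 (mod 71)
57^2 = (57^1)^2 ≡ 57^2 = 3249 ≡ 54 (mod 71)
57^4 = (57^2)^2 ≡ 54^2 = 2916 ≡ 5 (mod 71)
57^8 = (57^4)^2 ≡ 5^2 = 25 ≡ 25 (mod 71)
57^11 = 57^8 · 57^2 · 57^1 ≡ 25 · 54 · 57 ≡ 57 (mod 71).

57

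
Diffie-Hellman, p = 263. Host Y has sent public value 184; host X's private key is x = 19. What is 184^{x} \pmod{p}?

37

Shared key K = 184^19 mod 263.
184^1 ≡ 184 (mod 263)
184^2 = (184^1)^2 ≡ 184^2 = 33856 ≡ 192 (mod 263)
184^4 = (184^2)^2 ≡ 192^2 = 36864 ≡ 44 (mod 263)
184^8 = (184^4)^2 ≡ 44^2 = 1936 ≡ 95 (mod 263)
184^16 = (184^8)^2 ≡ 95^2 = 9025 ≡ 83 (mod 263)
184^19 = 184^16 · 184^2 · 184^1 ≡ 83 · 192 · 184 ≡ 37 (mod 263).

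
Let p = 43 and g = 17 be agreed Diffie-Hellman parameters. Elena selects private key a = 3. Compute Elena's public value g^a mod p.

11

Public value = 17^3 mod 43.
17^1 ≡ 17 (mod 43)
17^2 = (17^1)^2 ≡ 17^2 = 289 ≡ 31 (mod 43)
17^3 = 17^2 · 17^1 ≡ 31 · 17 ≡ 11 (mod 43).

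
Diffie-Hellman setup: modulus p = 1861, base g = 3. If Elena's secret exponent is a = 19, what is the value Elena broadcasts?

Public value = 3^19 mod 1861.
3^1 ≡ 3 (mod 1861)
3^2 = (3^1)^2 ≡ 3^2 = 9 ≡ 9 (mod 1861)
3^4 = (3^2)^2 ≡ 9^2 = 81 ≡ 81 (mod 1861)
3^8 = (3^4)^2 ≡ 81^2 = 6561 ≡ 978 (mod 1861)
3^16 = (3^8)^2 ≡ 978^2 = 956484 ≡ 1791 (mod 1861)
3^19 = 3^16 · 3^2 · 3^1 ≡ 1791 · 9 · 3 ≡ 1832 (mod 1861).

1832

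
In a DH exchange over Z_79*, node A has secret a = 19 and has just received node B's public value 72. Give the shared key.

Shared key K = 72^19 mod 79.
72^1 ≡ 72 (mod 79)
72^2 = (72^1)^2 ≡ 72^2 = 5184 ≡ 49 (mod 79)
72^4 = (72^2)^2 ≡ 49^2 = 2401 ≡ 31 (mod 79)
72^8 = (72^4)^2 ≡ 31^2 = 961 ≡ 13 (mod 79)
72^16 = (72^8)^2 ≡ 13^2 = 169 ≡ 11 (mod 79)
72^19 = 72^16 · 72^2 · 72^1 ≡ 11 · 49 · 72 ≡ 19 (mod 79).

19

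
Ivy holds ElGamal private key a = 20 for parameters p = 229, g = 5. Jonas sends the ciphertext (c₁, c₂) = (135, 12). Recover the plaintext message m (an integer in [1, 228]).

212

Shared mask s = c₁^a mod p = 135^20 mod 229.
135^1 ≡ 135 (mod 229)
135^2 = (135^1)^2 ≡ 135^2 = 18225 ≡ 134 (mod 229)
135^4 = (135^2)^2 ≡ 134^2 = 17956 ≡ 94 (mod 229)
135^8 = (135^4)^2 ≡ 94^2 = 8836 ≡ 134 (mod 229)
135^16 = (135^8)^2 ≡ 134^2 = 17956 ≡ 94 (mod 229)
135^20 = 135^16 · 135^4 ≡ 94 · 94 ≡ 134 (mod 229).
So s = 134; s⁻¹ ≡ 94 (mod 229).
m = c₂ · s⁻¹ mod 229 = 12 · 94 mod 229 = 212.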